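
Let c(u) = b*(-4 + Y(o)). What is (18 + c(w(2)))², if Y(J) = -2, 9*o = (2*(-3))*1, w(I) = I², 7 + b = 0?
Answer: 3600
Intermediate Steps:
b = -7 (b = -7 + 0 = -7)
o = -⅔ (o = ((2*(-3))*1)/9 = (-6*1)/9 = (⅑)*(-6) = -⅔ ≈ -0.66667)
c(u) = 42 (c(u) = -7*(-4 - 2) = -7*(-6) = 42)
(18 + c(w(2)))² = (18 + 42)² = 60² = 3600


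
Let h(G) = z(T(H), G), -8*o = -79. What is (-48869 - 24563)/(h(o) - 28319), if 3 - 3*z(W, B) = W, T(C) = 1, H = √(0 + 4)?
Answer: 220296/84955 ≈ 2.5931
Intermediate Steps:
o = 79/8 (o = -⅛*(-79) = 79/8 ≈ 9.8750)
H = 2 (H = √4 = 2)
z(W, B) = 1 - W/3
h(G) = ⅔ (h(G) = 1 - ⅓*1 = 1 - ⅓ = ⅔)
(-48869 - 24563)/(h(o) - 28319) = (-48869 - 24563)/(⅔ - 28319) = -73432/(-84955/3) = -73432*(-3/84955) = 220296/84955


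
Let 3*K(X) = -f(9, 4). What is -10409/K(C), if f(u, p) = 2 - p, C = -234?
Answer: -31227/2 ≈ -15614.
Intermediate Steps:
K(X) = ⅔ (K(X) = (-(2 - 1*4))/3 = (-(2 - 4))/3 = (-1*(-2))/3 = (⅓)*2 = ⅔)
-10409/K(C) = -10409/⅔ = -10409*3/2 = -31227/2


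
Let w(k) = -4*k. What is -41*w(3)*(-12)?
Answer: -5904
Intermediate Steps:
-41*w(3)*(-12) = -(-164)*3*(-12) = -41*(-12)*(-12) = 492*(-12) = -5904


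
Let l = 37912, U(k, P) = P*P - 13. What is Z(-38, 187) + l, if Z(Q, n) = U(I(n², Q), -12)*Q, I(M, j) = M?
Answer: 32934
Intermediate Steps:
U(k, P) = -13 + P² (U(k, P) = P² - 13 = -13 + P²)
Z(Q, n) = 131*Q (Z(Q, n) = (-13 + (-12)²)*Q = (-13 + 144)*Q = 131*Q)
Z(-38, 187) + l = 131*(-38) + 37912 = -4978 + 37912 = 32934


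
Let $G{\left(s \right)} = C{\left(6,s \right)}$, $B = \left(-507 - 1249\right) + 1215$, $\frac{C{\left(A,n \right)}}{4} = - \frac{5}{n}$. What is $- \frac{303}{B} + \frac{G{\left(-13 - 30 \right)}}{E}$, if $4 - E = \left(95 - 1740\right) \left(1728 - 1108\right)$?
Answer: $\frac{3322085009}{5931506688} \approx 0.56007$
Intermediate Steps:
$E = 1019904$ ($E = 4 - \left(95 - 1740\right) \left(1728 - 1108\right) = 4 - \left(-1645\right) 620 = 4 - -1019900 = 4 + 1019900 = 1019904$)
$C{\left(A,n \right)} = - \frac{20}{n}$ ($C{\left(A,n \right)} = 4 \left(- \frac{5}{n}\right) = - \frac{20}{n}$)
$B = -541$ ($B = -1756 + 1215 = -541$)
$G{\left(s \right)} = - \frac{20}{s}$
$- \frac{303}{B} + \frac{G{\left(-13 - 30 \right)}}{E} = - \frac{303}{-541} + \frac{\left(-20\right) \frac{1}{-13 - 30}}{1019904} = \left(-303\right) \left(- \frac{1}{541}\right) + - \frac{20}{-13 - 30} \cdot \frac{1}{1019904} = \frac{303}{541} + - \frac{20}{-43} \cdot \frac{1}{1019904} = \frac{303}{541} + \left(-20\right) \left(- \frac{1}{43}\right) \frac{1}{1019904} = \frac{303}{541} + \frac{20}{43} \cdot \frac{1}{1019904} = \frac{303}{541} + \frac{5}{10963968} = \frac{3322085009}{5931506688}$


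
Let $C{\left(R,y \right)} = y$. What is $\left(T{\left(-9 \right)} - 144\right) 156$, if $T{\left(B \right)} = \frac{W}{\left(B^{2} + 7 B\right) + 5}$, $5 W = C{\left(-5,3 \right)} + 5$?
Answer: $- \frac{2582112}{115} \approx -22453.0$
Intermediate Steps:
$W = \frac{8}{5}$ ($W = \frac{3 + 5}{5} = \frac{1}{5} \cdot 8 = \frac{8}{5} \approx 1.6$)
$T{\left(B \right)} = \frac{8}{5 \left(5 + B^{2} + 7 B\right)}$ ($T{\left(B \right)} = \frac{8}{5 \left(\left(B^{2} + 7 B\right) + 5\right)} = \frac{8}{5 \left(5 + B^{2} + 7 B\right)}$)
$\left(T{\left(-9 \right)} - 144\right) 156 = \left(\frac{8}{5 \left(5 + \left(-9\right)^{2} + 7 \left(-9\right)\right)} - 144\right) 156 = \left(\frac{8}{5 \left(5 + 81 - 63\right)} - 144\right) 156 = \left(\frac{8}{5 \cdot 23} - 144\right) 156 = \left(\frac{8}{5} \cdot \frac{1}{23} - 144\right) 156 = \left(\frac{8}{115} - 144\right) 156 = \left(- \frac{16552}{115}\right) 156 = - \frac{2582112}{115}$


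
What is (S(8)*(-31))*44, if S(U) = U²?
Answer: -87296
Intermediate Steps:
(S(8)*(-31))*44 = (8²*(-31))*44 = (64*(-31))*44 = -1984*44 = -87296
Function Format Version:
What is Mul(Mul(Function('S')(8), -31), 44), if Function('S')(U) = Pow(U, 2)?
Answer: -87296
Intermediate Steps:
Mul(Mul(Function('S')(8), -31), 44) = Mul(Mul(Pow(8, 2), -31), 44) = Mul(Mul(64, -31), 44) = Mul(-1984, 44) = -87296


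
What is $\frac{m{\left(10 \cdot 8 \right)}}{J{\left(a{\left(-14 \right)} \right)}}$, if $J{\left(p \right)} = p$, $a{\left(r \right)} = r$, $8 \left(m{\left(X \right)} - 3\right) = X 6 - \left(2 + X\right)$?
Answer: $- \frac{211}{56} \approx -3.7679$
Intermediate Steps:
$m{\left(X \right)} = \frac{11}{4} + \frac{5 X}{8}$ ($m{\left(X \right)} = 3 + \frac{X 6 - \left(2 + X\right)}{8} = 3 + \frac{6 X - \left(2 + X\right)}{8} = 3 + \frac{-2 + 5 X}{8} = 3 + \left(- \frac{1}{4} + \frac{5 X}{8}\right) = \frac{11}{4} + \frac{5 X}{8}$)
$\frac{m{\left(10 \cdot 8 \right)}}{J{\left(a{\left(-14 \right)} \right)}} = \frac{\frac{11}{4} + \frac{5 \cdot 10 \cdot 8}{8}}{-14} = \left(\frac{11}{4} + \frac{5}{8} \cdot 80\right) \left(- \frac{1}{14}\right) = \left(\frac{11}{4} + 50\right) \left(- \frac{1}{14}\right) = \frac{211}{4} \left(- \frac{1}{14}\right) = - \frac{211}{56}$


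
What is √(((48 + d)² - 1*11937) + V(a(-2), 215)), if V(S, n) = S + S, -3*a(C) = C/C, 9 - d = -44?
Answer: I*√15630/3 ≈ 41.673*I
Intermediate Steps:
d = 53 (d = 9 - 1*(-44) = 9 + 44 = 53)
a(C) = -⅓ (a(C) = -C/(3*C) = -⅓*1 = -⅓)
V(S, n) = 2*S
√(((48 + d)² - 1*11937) + V(a(-2), 215)) = √(((48 + 53)² - 1*11937) + 2*(-⅓)) = √((101² - 11937) - ⅔) = √((10201 - 11937) - ⅔) = √(-1736 - ⅔) = √(-5210/3) = I*√15630/3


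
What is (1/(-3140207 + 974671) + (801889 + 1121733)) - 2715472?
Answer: -1714779681601/2165536 ≈ -7.9185e+5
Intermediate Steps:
(1/(-3140207 + 974671) + (801889 + 1121733)) - 2715472 = (1/(-2165536) + 1923622) - 2715472 = (-1/2165536 + 1923622) - 2715472 = 4165672691391/2165536 - 2715472 = -1714779681601/2165536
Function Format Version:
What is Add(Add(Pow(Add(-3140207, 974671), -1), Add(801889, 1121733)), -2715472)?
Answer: Rational(-1714779681601, 2165536) ≈ -7.9185e+5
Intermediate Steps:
Add(Add(Pow(Add(-3140207, 974671), -1), Add(801889, 1121733)), -2715472) = Add(Add(Pow(-2165536, -1), 1923622), -2715472) = Add(Add(Rational(-1, 2165536), 1923622), -2715472) = Add(Rational(4165672691391, 2165536), -2715472) = Rational(-1714779681601, 2165536)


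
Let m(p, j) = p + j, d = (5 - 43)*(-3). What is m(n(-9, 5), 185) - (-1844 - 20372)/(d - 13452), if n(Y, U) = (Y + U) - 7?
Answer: 1149298/6669 ≈ 172.33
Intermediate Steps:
d = 114 (d = -38*(-3) = 114)
n(Y, U) = -7 + U + Y (n(Y, U) = (U + Y) - 7 = -7 + U + Y)
m(p, j) = j + p
m(n(-9, 5), 185) - (-1844 - 20372)/(d - 13452) = (185 + (-7 + 5 - 9)) - (-1844 - 20372)/(114 - 13452) = (185 - 11) - (-22216)/(-13338) = 174 - (-22216)*(-1)/13338 = 174 - 1*11108/6669 = 174 - 11108/6669 = 1149298/6669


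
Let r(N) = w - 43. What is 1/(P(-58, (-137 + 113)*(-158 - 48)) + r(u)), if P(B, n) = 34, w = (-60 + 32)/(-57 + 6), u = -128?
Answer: -51/431 ≈ -0.11833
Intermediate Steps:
w = 28/51 (w = -28/(-51) = -28*(-1/51) = 28/51 ≈ 0.54902)
r(N) = -2165/51 (r(N) = 28/51 - 43 = -2165/51)
1/(P(-58, (-137 + 113)*(-158 - 48)) + r(u)) = 1/(34 - 2165/51) = 1/(-431/51) = -51/431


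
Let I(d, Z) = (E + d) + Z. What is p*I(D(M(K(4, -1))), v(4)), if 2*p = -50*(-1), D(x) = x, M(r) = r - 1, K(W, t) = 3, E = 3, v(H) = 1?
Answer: 150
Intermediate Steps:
M(r) = -1 + r
I(d, Z) = 3 + Z + d (I(d, Z) = (3 + d) + Z = 3 + Z + d)
p = 25 (p = (-50*(-1))/2 = (½)*50 = 25)
p*I(D(M(K(4, -1))), v(4)) = 25*(3 + 1 + (-1 + 3)) = 25*(3 + 1 + 2) = 25*6 = 150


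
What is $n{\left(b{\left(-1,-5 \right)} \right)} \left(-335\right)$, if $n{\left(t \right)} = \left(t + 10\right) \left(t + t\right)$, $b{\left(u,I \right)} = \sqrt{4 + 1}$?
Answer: $-3350 - 6700 \sqrt{5} \approx -18332.0$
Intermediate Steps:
$b{\left(u,I \right)} = \sqrt{5}$
$n{\left(t \right)} = 2 t \left(10 + t\right)$ ($n{\left(t \right)} = \left(10 + t\right) 2 t = 2 t \left(10 + t\right)$)
$n{\left(b{\left(-1,-5 \right)} \right)} \left(-335\right) = 2 \sqrt{5} \left(10 + \sqrt{5}\right) \left(-335\right) = - 670 \sqrt{5} \left(10 + \sqrt{5}\right)$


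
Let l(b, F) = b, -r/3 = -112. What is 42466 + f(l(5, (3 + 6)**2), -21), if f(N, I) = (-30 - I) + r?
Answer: 42793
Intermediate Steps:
r = 336 (r = -3*(-112) = 336)
f(N, I) = 306 - I (f(N, I) = (-30 - I) + 336 = 306 - I)
42466 + f(l(5, (3 + 6)**2), -21) = 42466 + (306 - 1*(-21)) = 42466 + (306 + 21) = 42466 + 327 = 42793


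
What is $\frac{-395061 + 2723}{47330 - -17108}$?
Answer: $- \frac{196169}{32219} \approx -6.0886$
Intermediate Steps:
$\frac{-395061 + 2723}{47330 - -17108} = - \frac{392338}{47330 + \left(-230623 + 247731\right)} = - \frac{392338}{47330 + 17108} = - \frac{392338}{64438} = \left(-392338\right) \frac{1}{64438} = - \frac{196169}{32219}$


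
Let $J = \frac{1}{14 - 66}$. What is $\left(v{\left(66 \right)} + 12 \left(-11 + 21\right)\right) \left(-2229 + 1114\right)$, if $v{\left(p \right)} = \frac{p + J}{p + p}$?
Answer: $- \frac{922228765}{6864} \approx -1.3436 \cdot 10^{5}$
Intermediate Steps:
$J = - \frac{1}{52}$ ($J = \frac{1}{-52} = - \frac{1}{52} \approx -0.019231$)
$v{\left(p \right)} = \frac{- \frac{1}{52} + p}{2 p}$ ($v{\left(p \right)} = \frac{p - \frac{1}{52}}{p + p} = \frac{- \frac{1}{52} + p}{2 p}$)
$\left(v{\left(66 \right)} + 12 \left(-11 + 21\right)\right) \left(-2229 + 1114\right) = \left(\frac{-1 + 52 \cdot 66}{104 \cdot 66} + 12 \left(-11 + 21\right)\right) \left(-2229 + 1114\right) = \left(\frac{1}{104} \cdot \frac{1}{66} \left(-1 + 3432\right) + 12 \cdot 10\right) \left(-1115\right) = \left(\frac{1}{104} \cdot \frac{1}{66} \cdot 3431 + 120\right) \left(-1115\right) = \left(\frac{3431}{6864} + 120\right) \left(-1115\right) = \frac{827111}{6864} \left(-1115\right) = - \frac{922228765}{6864}$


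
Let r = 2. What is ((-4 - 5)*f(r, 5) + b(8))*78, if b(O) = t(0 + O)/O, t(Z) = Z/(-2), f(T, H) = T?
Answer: -1443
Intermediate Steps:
t(Z) = -Z/2 (t(Z) = Z*(-½) = -Z/2)
b(O) = -½ (b(O) = (-(0 + O)/2)/O = (-O/2)/O = -½)
((-4 - 5)*f(r, 5) + b(8))*78 = ((-4 - 5)*2 - ½)*78 = (-9*2 - ½)*78 = (-18 - ½)*78 = -37/2*78 = -1443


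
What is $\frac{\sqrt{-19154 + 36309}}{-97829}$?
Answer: $- \frac{\sqrt{17155}}{97829} \approx -0.0013388$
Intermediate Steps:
$\frac{\sqrt{-19154 + 36309}}{-97829} = \sqrt{17155} \left(- \frac{1}{97829}\right) = - \frac{\sqrt{17155}}{97829}$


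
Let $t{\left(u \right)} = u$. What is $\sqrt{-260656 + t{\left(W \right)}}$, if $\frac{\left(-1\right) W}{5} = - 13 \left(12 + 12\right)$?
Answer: $2 i \sqrt{64774} \approx 509.01 i$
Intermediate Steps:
$W = 1560$ ($W = - 5 \left(- 13 \left(12 + 12\right)\right) = - 5 \left(\left(-13\right) 24\right) = \left(-5\right) \left(-312\right) = 1560$)
$\sqrt{-260656 + t{\left(W \right)}} = \sqrt{-260656 + 1560} = \sqrt{-259096} = 2 i \sqrt{64774}$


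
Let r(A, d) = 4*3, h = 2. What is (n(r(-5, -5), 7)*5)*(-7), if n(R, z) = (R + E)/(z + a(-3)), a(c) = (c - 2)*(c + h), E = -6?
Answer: -35/2 ≈ -17.500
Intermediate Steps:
r(A, d) = 12
a(c) = (-2 + c)*(2 + c) (a(c) = (c - 2)*(c + 2) = (-2 + c)*(2 + c))
n(R, z) = (-6 + R)/(5 + z) (n(R, z) = (R - 6)/(z + (-4 + (-3)²)) = (-6 + R)/(z + (-4 + 9)) = (-6 + R)/(z + 5) = (-6 + R)/(5 + z))
(n(r(-5, -5), 7)*5)*(-7) = (((-6 + 12)/(5 + 7))*5)*(-7) = ((6/12)*5)*(-7) = (((1/12)*6)*5)*(-7) = ((½)*5)*(-7) = (5/2)*(-7) = -35/2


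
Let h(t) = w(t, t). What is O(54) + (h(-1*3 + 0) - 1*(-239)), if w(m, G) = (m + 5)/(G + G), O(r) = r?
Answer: 878/3 ≈ 292.67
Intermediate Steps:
w(m, G) = (5 + m)/(2*G) (w(m, G) = (5 + m)/((2*G)) = (5 + m)*(1/(2*G)) = (5 + m)/(2*G))
h(t) = (5 + t)/(2*t)
O(54) + (h(-1*3 + 0) - 1*(-239)) = 54 + ((5 + (-1*3 + 0))/(2*(-1*3 + 0)) - 1*(-239)) = 54 + ((5 + (-3 + 0))/(2*(-3 + 0)) + 239) = 54 + ((½)*(5 - 3)/(-3) + 239) = 54 + ((½)*(-⅓)*2 + 239) = 54 + (-⅓ + 239) = 54 + 716/3 = 878/3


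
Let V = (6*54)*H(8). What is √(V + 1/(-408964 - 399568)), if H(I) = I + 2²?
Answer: √635419722961195/404266 ≈ 62.354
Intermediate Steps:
H(I) = 4 + I (H(I) = I + 4 = 4 + I)
V = 3888 (V = (6*54)*(4 + 8) = 324*12 = 3888)
√(V + 1/(-408964 - 399568)) = √(3888 + 1/(-408964 - 399568)) = √(3888 + 1/(-808532)) = √(3888 - 1/808532) = √(3143572415/808532) = √635419722961195/404266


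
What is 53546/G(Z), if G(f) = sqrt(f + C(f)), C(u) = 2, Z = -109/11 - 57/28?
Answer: -107092*I*sqrt(235851)/3063 ≈ -16980.0*I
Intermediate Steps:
Z = -3679/308 (Z = -109*1/11 - 57*1/28 = -109/11 - 57/28 = -3679/308 ≈ -11.945)
G(f) = sqrt(2 + f) (G(f) = sqrt(f + 2) = sqrt(2 + f))
53546/G(Z) = 53546/(sqrt(2 - 3679/308)) = 53546/(sqrt(-3063/308)) = 53546/((I*sqrt(235851)/154)) = 53546*(-2*I*sqrt(235851)/3063) = -107092*I*sqrt(235851)/3063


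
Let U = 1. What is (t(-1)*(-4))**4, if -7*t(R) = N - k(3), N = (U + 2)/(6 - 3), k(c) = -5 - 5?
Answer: 3748096/2401 ≈ 1561.1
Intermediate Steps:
k(c) = -10
N = 1 (N = (1 + 2)/(6 - 3) = 3/3 = 3*(1/3) = 1)
t(R) = -11/7 (t(R) = -(1 - 1*(-10))/7 = -(1 + 10)/7 = -1/7*11 = -11/7)
(t(-1)*(-4))**4 = (-11/7*(-4))**4 = (44/7)**4 = 3748096/2401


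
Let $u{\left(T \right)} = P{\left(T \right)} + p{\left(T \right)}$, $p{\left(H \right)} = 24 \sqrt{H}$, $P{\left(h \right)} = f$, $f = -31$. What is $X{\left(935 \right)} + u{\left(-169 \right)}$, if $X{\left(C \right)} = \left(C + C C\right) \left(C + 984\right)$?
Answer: $1679432009 + 312 i \approx 1.6794 \cdot 10^{9} + 312.0 i$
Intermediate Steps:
$P{\left(h \right)} = -31$
$X{\left(C \right)} = \left(984 + C\right) \left(C + C^{2}\right)$ ($X{\left(C \right)} = \left(C + C^{2}\right) \left(984 + C\right) = \left(984 + C\right) \left(C + C^{2}\right)$)
$u{\left(T \right)} = -31 + 24 \sqrt{T}$
$X{\left(935 \right)} + u{\left(-169 \right)} = 935 \left(984 + 935^{2} + 985 \cdot 935\right) - \left(31 - 24 \sqrt{-169}\right) = 935 \left(984 + 874225 + 920975\right) - \left(31 - 24 \cdot 13 i\right) = 935 \cdot 1796184 - \left(31 - 312 i\right) = 1679432040 - \left(31 - 312 i\right) = 1679432009 + 312 i$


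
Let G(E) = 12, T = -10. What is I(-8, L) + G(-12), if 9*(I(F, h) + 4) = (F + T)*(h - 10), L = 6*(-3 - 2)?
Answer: 88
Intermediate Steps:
L = -30 (L = 6*(-5) = -30)
I(F, h) = -4 + (-10 + F)*(-10 + h)/9 (I(F, h) = -4 + ((F - 10)*(h - 10))/9 = -4 + ((-10 + F)*(-10 + h))/9 = -4 + (-10 + F)*(-10 + h)/9)
I(-8, L) + G(-12) = (64/9 - 10/9*(-8) - 10/9*(-30) + (⅑)*(-8)*(-30)) + 12 = (64/9 + 80/9 + 100/3 + 80/3) + 12 = 76 + 12 = 88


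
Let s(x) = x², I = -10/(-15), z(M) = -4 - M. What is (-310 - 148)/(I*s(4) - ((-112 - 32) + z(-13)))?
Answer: -1374/437 ≈ -3.1442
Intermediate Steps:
I = ⅔ (I = -10*(-1/15) = ⅔ ≈ 0.66667)
(-310 - 148)/(I*s(4) - ((-112 - 32) + z(-13))) = (-310 - 148)/((⅔)*4² - ((-112 - 32) + (-4 - 1*(-13)))) = -458/((⅔)*16 - (-144 + (-4 + 13))) = -458/(32/3 - (-144 + 9)) = -458/(32/3 - 1*(-135)) = -458/(32/3 + 135) = -458/437/3 = -458*3/437 = -1374/437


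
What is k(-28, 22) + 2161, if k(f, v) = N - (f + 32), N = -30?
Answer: 2127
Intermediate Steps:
k(f, v) = -62 - f (k(f, v) = -30 - (f + 32) = -30 - (32 + f) = -30 + (-32 - f) = -62 - f)
k(-28, 22) + 2161 = (-62 - 1*(-28)) + 2161 = (-62 + 28) + 2161 = -34 + 2161 = 2127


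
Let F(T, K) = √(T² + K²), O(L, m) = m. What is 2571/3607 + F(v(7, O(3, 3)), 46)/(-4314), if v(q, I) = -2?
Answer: 2571/3607 - √530/2157 ≈ 0.70211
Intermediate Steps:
F(T, K) = √(K² + T²)
2571/3607 + F(v(7, O(3, 3)), 46)/(-4314) = 2571/3607 + √(46² + (-2)²)/(-4314) = 2571*(1/3607) + √(2116 + 4)*(-1/4314) = 2571/3607 + √2120*(-1/4314) = 2571/3607 + (2*√530)*(-1/4314) = 2571/3607 - √530/2157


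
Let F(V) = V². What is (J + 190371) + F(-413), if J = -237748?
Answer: 123192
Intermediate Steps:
(J + 190371) + F(-413) = (-237748 + 190371) + (-413)² = -47377 + 170569 = 123192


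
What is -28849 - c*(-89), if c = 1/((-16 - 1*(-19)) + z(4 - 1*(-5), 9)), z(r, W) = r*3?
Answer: -865381/30 ≈ -28846.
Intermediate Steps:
z(r, W) = 3*r
c = 1/30 (c = 1/((-16 - 1*(-19)) + 3*(4 - 1*(-5))) = 1/((-16 + 19) + 3*(4 + 5)) = 1/(3 + 3*9) = 1/(3 + 27) = 1/30 ≈ 0.033333)
-28849 - c*(-89) = -28849 - (-89)/30 = -28849 - 1*(-89/30) = -28849 + 89/30 = -865381/30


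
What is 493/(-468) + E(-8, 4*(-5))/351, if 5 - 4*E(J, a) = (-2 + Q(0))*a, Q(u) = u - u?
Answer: -757/702 ≈ -1.0783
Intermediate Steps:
Q(u) = 0
E(J, a) = 5/4 + a/2 (E(J, a) = 5/4 - (-2 + 0)*a/4 = 5/4 - (-1)*a/2 = 5/4 + a/2)
493/(-468) + E(-8, 4*(-5))/351 = 493/(-468) + (5/4 + (4*(-5))/2)/351 = 493*(-1/468) + (5/4 + (½)*(-20))*(1/351) = -493/468 + (5/4 - 10)*(1/351) = -493/468 - 35/4*1/351 = -493/468 - 35/1404 = -757/702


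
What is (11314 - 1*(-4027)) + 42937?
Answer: 58278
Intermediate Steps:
(11314 - 1*(-4027)) + 42937 = (11314 + 4027) + 42937 = 15341 + 42937 = 58278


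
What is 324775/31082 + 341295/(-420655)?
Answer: 25202019287/2614959742 ≈ 9.6376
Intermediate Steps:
324775/31082 + 341295/(-420655) = 324775*(1/31082) + 341295*(-1/420655) = 324775/31082 - 68259/84131 = 25202019287/2614959742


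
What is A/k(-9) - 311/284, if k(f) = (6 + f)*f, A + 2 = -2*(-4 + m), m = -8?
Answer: -2149/7668 ≈ -0.28026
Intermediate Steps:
A = 22 (A = -2 - 2*(-4 - 8) = -2 - 2*(-12) = -2 + 24 = 22)
k(f) = f*(6 + f)
A/k(-9) - 311/284 = 22/((-9*(6 - 9))) - 311/284 = 22/((-9*(-3))) - 311*1/284 = 22/27 - 311/284 = -2149/7668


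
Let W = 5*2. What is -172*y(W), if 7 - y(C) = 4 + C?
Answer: 1204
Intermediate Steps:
W = 10
y(C) = 3 - C (y(C) = 7 - (4 + C) = 7 + (-4 - C) = 3 - C)
-172*y(W) = -172*(3 - 1*10) = -172*(3 - 10) = -172*(-7) = 1204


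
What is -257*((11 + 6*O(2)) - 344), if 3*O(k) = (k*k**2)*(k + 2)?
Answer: 69133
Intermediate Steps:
O(k) = k**3*(2 + k)/3 (O(k) = ((k*k**2)*(k + 2))/3 = (k**3*(2 + k))/3 = k**3*(2 + k)/3)
-257*((11 + 6*O(2)) - 344) = -257*((11 + 6*((1/3)*2**3*(2 + 2))) - 344) = -257*((11 + 6*((1/3)*8*4)) - 344) = -257*((11 + 6*(32/3)) - 344) = -257*((11 + 64) - 344) = -257*(75 - 344) = -257*(-269) = 69133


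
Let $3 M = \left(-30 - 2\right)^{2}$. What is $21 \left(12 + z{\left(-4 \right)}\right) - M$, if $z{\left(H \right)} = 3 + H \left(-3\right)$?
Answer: $\frac{677}{3} \approx 225.67$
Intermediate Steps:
$z{\left(H \right)} = 3 - 3 H$
$M = \frac{1024}{3}$ ($M = \frac{\left(-30 - 2\right)^{2}}{3} = \frac{\left(-32\right)^{2}}{3} = \frac{1}{3} \cdot 1024 = \frac{1024}{3} \approx 341.33$)
$21 \left(12 + z{\left(-4 \right)}\right) - M = 21 \left(12 + \left(3 - -12\right)\right) - \frac{1024}{3} = 21 \left(12 + \left(3 + 12\right)\right) - \frac{1024}{3} = 21 \left(12 + 15\right) - \frac{1024}{3} = 21 \cdot 27 - \frac{1024}{3} = 567 - \frac{1024}{3} = \frac{677}{3}$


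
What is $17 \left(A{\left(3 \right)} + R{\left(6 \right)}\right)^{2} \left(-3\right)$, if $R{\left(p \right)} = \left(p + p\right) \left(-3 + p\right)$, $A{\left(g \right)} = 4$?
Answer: $-81600$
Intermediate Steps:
$R{\left(p \right)} = 2 p \left(-3 + p\right)$
$17 \left(A{\left(3 \right)} + R{\left(6 \right)}\right)^{2} \left(-3\right) = 17 \left(4 + 2 \cdot 6 \left(-3 + 6\right)\right)^{2} \left(-3\right) = 17 \left(4 + 2 \cdot 6 \cdot 3\right)^{2} \left(-3\right) = 17 \left(4 + 36\right)^{2} \left(-3\right) = 17 \cdot 40^{2} \left(-3\right) = 17 \cdot 1600 \left(-3\right) = 27200 \left(-3\right) = -81600$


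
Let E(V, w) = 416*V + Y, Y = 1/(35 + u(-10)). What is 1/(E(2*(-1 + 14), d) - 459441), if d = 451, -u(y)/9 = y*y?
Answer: -865/388060626 ≈ -2.2290e-6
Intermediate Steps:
u(y) = -9*y² (u(y) = -9*y*y = -9*y²)
Y = -1/865 (Y = 1/(35 - 9*(-10)²) = 1/(35 - 9*100) = 1/(35 - 900) = 1/(-865) = -1/865 ≈ -0.0011561)
E(V, w) = -1/865 + 416*V (E(V, w) = 416*V - 1/865 = -1/865 + 416*V)
1/(E(2*(-1 + 14), d) - 459441) = 1/((-1/865 + 416*(2*(-1 + 14))) - 459441) = 1/((-1/865 + 416*(2*13)) - 459441) = 1/((-1/865 + 416*26) - 459441) = 1/((-1/865 + 10816) - 459441) = 1/(9355839/865 - 459441) = 1/(-388060626/865) = -865/388060626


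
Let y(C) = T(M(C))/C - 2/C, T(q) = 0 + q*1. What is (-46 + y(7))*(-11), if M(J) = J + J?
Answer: 3410/7 ≈ 487.14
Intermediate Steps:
M(J) = 2*J
T(q) = q (T(q) = 0 + q = q)
y(C) = 2 - 2/C (y(C) = (2*C)/C - 2/C = 2 - 2/C)
(-46 + y(7))*(-11) = (-46 + (2 - 2/7))*(-11) = (-46 + 12/7)*(-11) = -310/7*(-11) = 3410/7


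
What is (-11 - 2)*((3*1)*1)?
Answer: -39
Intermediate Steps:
(-11 - 2)*((3*1)*1) = -39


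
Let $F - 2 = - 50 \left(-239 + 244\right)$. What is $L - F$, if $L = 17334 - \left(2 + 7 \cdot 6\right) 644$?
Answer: $-10754$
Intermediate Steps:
$F = -248$ ($F = 2 - 50 \left(-239 + 244\right) = 2 - 250 = -248$)
$L = -11002$ ($L = 17334 - \left(2 + 42\right) 644 = 17334 - 44 \cdot 644 = 17334 - 28336 = -11002$)
$L - F = -11002 - -248 = -11002 + 248 = -10754$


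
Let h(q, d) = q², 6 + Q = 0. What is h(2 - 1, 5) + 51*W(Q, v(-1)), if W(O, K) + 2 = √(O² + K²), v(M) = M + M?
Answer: -101 + 102*√10 ≈ 221.55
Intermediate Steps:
Q = -6 (Q = -6 + 0 = -6)
v(M) = 2*M
W(O, K) = -2 + √(K² + O²) (W(O, K) = -2 + √(O² + K²) = -2 + √(K² + O²))
h(2 - 1, 5) + 51*W(Q, v(-1)) = (2 - 1)² + 51*(-2 + √((2*(-1))² + (-6)²)) = 1² + 51*(-2 + √((-2)² + 36)) = 1 + 51*(-2 + √(4 + 36)) = 1 + 51*(-2 + √40) = 1 + 51*(-2 + 2*√10) = 1 + (-102 + 102*√10) = -101 + 102*√10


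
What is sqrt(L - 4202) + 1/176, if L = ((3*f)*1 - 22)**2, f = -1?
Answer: 1/176 + 7*I*sqrt(73) ≈ 0.0056818 + 59.808*I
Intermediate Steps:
L = 625 (L = ((3*(-1))*1 - 22)**2 = (-3*1 - 22)**2 = (-3 - 22)**2 = (-25)**2 = 625)
sqrt(L - 4202) + 1/176 = sqrt(625 - 4202) + 1/176 = sqrt(-3577) + 1/176 = 7*I*sqrt(73) + 1/176 = 1/176 + 7*I*sqrt(73)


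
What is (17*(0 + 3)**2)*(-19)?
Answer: -2907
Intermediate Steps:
(17*(0 + 3)**2)*(-19) = (17*3**2)*(-19) = (17*9)*(-19) = 153*(-19) = -2907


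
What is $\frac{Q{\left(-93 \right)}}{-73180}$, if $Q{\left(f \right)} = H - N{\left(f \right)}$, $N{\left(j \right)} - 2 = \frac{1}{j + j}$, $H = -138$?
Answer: $\frac{26039}{13611480} \approx 0.001913$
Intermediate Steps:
$N{\left(j \right)} = 2 + \frac{1}{2 j}$ ($N{\left(j \right)} = 2 + \frac{1}{j + j} = 2 + \frac{1}{2 j}$)
$Q{\left(f \right)} = -140 - \frac{1}{2 f}$ ($Q{\left(f \right)} = -138 - \left(2 + \frac{1}{2 f}\right) = -140 - \frac{1}{2 f}$)
$\frac{Q{\left(-93 \right)}}{-73180} = \frac{-140 - \frac{1}{2 \left(-93\right)}}{-73180} = \left(-140 - - \frac{1}{186}\right) \left(- \frac{1}{73180}\right) = \left(-140 + \frac{1}{186}\right) \left(- \frac{1}{73180}\right) = \left(- \frac{26039}{186}\right) \left(- \frac{1}{73180}\right) = \frac{26039}{13611480}$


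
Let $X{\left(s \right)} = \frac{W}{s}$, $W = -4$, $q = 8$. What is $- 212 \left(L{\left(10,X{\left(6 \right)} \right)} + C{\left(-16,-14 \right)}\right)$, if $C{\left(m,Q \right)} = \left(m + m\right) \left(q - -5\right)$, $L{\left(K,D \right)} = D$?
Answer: $\frac{265000}{3} \approx 88333.0$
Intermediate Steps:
$X{\left(s \right)} = - \frac{4}{s}$
$C{\left(m,Q \right)} = 26 m$ ($C{\left(m,Q \right)} = \left(m + m\right) \left(8 - -5\right) = 2 m \left(8 + 5\right) = 2 m 13 = 26 m$)
$- 212 \left(L{\left(10,X{\left(6 \right)} \right)} + C{\left(-16,-14 \right)}\right) = - 212 \left(- \frac{4}{6} + 26 \left(-16\right)\right) = - 212 \left(\left(-4\right) \frac{1}{6} - 416\right) = - 212 \left(- \frac{2}{3} - 416\right) = \left(-212\right) \left(- \frac{1250}{3}\right) = \frac{265000}{3}$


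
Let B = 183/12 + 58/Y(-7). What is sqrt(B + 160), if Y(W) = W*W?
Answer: sqrt(34581)/14 ≈ 13.283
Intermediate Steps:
Y(W) = W**2
B = 3221/196 (B = 183/12 + 58/((-7)**2) = 183*(1/12) + 58/49 = 61/4 + 58*(1/49) = 61/4 + 58/49 = 3221/196 ≈ 16.434)
sqrt(B + 160) = sqrt(3221/196 + 160) = sqrt(34581/196) = sqrt(34581)/14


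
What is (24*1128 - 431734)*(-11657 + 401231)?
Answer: -157645793988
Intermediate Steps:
(24*1128 - 431734)*(-11657 + 401231) = (27072 - 431734)*389574 = -404662*389574 = -157645793988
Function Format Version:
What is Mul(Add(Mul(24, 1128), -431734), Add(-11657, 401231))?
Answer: -157645793988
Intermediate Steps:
Mul(Add(Mul(24, 1128), -431734), Add(-11657, 401231)) = Mul(Add(27072, -431734), 389574) = Mul(-404662, 389574) = -157645793988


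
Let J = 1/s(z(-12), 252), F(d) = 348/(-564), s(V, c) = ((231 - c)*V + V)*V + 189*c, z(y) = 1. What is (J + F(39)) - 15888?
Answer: -35551988073/2237576 ≈ -15889.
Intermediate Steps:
s(V, c) = 189*c + V*(V + V*(231 - c)) (s(V, c) = (V*(231 - c) + V)*V + 189*c = (V + V*(231 - c))*V + 189*c = V*(V + V*(231 - c)) + 189*c = 189*c + V*(V + V*(231 - c)))
F(d) = -29/47 (F(d) = 348*(-1/564) = -29/47)
J = 1/47608 (J = 1/(189*252 + 232*1**2 - 1*252*1**2) = 1/(47628 + 232*1 - 1*252*1) = 1/(47628 + 232 - 252) = 1/47608 ≈ 2.1005e-5)
(J + F(39)) - 15888 = (1/47608 - 29/47) - 15888 = -1380585/2237576 - 15888 = -35551988073/2237576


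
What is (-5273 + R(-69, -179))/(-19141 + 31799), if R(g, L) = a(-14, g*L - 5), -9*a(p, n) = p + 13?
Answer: -23728/56961 ≈ -0.41657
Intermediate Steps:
a(p, n) = -13/9 - p/9 (a(p, n) = -(p + 13)/9 = -(13 + p)/9 = -13/9 - p/9)
R(g, L) = ⅑ (R(g, L) = -13/9 - ⅑*(-14) = -13/9 + 14/9 = ⅑)
(-5273 + R(-69, -179))/(-19141 + 31799) = (-5273 + ⅑)/(-19141 + 31799) = -47456/9/12658 = -47456/9*1/12658 = -23728/56961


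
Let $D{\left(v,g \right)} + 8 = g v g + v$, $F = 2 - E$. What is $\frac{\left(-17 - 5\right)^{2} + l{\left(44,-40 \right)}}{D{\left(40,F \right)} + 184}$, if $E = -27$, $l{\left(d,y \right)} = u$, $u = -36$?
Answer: $\frac{7}{529} \approx 0.013233$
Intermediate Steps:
$l{\left(d,y \right)} = -36$
$F = 29$ ($F = 2 - -27 = 2 + 27 = 29$)
$D{\left(v,g \right)} = -8 + v + v g^{2}$ ($D{\left(v,g \right)} = -8 + \left(g v g + v\right) = -8 + \left(v g^{2} + v\right) = -8 + \left(v + v g^{2}\right) = -8 + v + v g^{2}$)
$\frac{\left(-17 - 5\right)^{2} + l{\left(44,-40 \right)}}{D{\left(40,F \right)} + 184} = \frac{\left(-17 - 5\right)^{2} - 36}{\left(-8 + 40 + 40 \cdot 29^{2}\right) + 184} = \frac{\left(-22\right)^{2} - 36}{\left(-8 + 40 + 40 \cdot 841\right) + 184} = \frac{484 - 36}{\left(-8 + 40 + 33640\right) + 184} = \frac{448}{33672 + 184} = \frac{448}{33856} = 448 \cdot \frac{1}{33856} = \frac{7}{529}$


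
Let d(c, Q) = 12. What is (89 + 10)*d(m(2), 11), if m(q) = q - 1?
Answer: 1188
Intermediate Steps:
m(q) = -1 + q
(89 + 10)*d(m(2), 11) = (89 + 10)*12 = 99*12 = 1188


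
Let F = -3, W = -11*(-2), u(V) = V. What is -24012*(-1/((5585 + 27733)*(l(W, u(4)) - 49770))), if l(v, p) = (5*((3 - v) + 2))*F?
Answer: -1334/91652265 ≈ -1.4555e-5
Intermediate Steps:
W = 22
l(v, p) = -75 + 15*v (l(v, p) = (5*((3 - v) + 2))*(-3) = (5*(5 - v))*(-3) = (25 - 5*v)*(-3) = -75 + 15*v)
-24012*(-1/((5585 + 27733)*(l(W, u(4)) - 49770))) = -24012*(-1/((5585 + 27733)*((-75 + 15*22) - 49770))) = -24012*(-1/(33318*((-75 + 330) - 49770))) = -24012*(-1/(33318*(255 - 49770))) = -24012/((-(-49515)*33318)) = -24012/((-1*(-1649740770))) = -24012/1649740770 = -24012*1/1649740770 = -1334/91652265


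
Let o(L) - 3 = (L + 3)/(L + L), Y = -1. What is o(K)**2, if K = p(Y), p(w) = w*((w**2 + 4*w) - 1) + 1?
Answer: 361/25 ≈ 14.440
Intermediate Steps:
p(w) = 1 + w*(-1 + w**2 + 4*w) (p(w) = w*(-1 + w**2 + 4*w) + 1 = 1 + w*(-1 + w**2 + 4*w))
K = 5 (K = 1 + (-1)**3 - 1*(-1) + 4*(-1)**2 = 1 - 1 + 1 + 4*1 = 1 - 1 + 1 + 4 = 5)
o(L) = 3 + (3 + L)/(2*L) (o(L) = 3 + (L + 3)/(L + L) = 3 + (3 + L)/((2*L)) = 3 + (3 + L)*(1/(2*L)) = 3 + (3 + L)/(2*L))
o(K)**2 = ((1/2)*(3 + 7*5)/5)**2 = ((1/2)*(1/5)*(3 + 35))**2 = ((1/2)*(1/5)*38)**2 = (19/5)**2 = 361/25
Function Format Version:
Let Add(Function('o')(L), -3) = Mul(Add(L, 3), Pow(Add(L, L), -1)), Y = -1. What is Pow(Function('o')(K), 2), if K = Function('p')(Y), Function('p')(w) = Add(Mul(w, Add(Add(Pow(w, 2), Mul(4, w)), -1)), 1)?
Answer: Rational(361, 25) ≈ 14.440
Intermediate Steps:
Function('p')(w) = Add(1, Mul(w, Add(-1, Pow(w, 2), Mul(4, w)))) (Function('p')(w) = Add(Mul(w, Add(-1, Pow(w, 2), Mul(4, w))), 1) = Add(1, Mul(w, Add(-1, Pow(w, 2), Mul(4, w)))))
K = 5 (K = Add(1, Pow(-1, 3), Mul(-1, -1), Mul(4, Pow(-1, 2))) = Add(1, -1, 1, Mul(4, 1)) = Add(1, -1, 1, 4) = 5)
Function('o')(L) = Add(3, Mul(Rational(1, 2), Pow(L, -1), Add(3, L))) (Function('o')(L) = Add(3, Mul(Add(L, 3), Pow(Add(L, L), -1))) = Add(3, Mul(Add(3, L), Pow(Mul(2, L), -1))) = Add(3, Mul(Add(3, L), Mul(Rational(1, 2), Pow(L, -1)))) = Add(3, Mul(Rational(1, 2), Pow(L, -1), Add(3, L))))
Pow(Function('o')(K), 2) = Pow(Mul(Rational(1, 2), Pow(5, -1), Add(3, Mul(7, 5))), 2) = Pow(Mul(Rational(1, 2), Rational(1, 5), Add(3, 35)), 2) = Pow(Mul(Rational(1, 2), Rational(1, 5), 38), 2) = Pow(Rational(19, 5), 2) = Rational(361, 25)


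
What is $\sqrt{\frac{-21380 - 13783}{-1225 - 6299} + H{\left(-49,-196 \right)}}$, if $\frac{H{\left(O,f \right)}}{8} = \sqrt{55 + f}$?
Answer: $\frac{\sqrt{816563 + 1397792 i \sqrt{141}}}{418} \approx 7.0634 + 6.7244 i$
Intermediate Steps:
$H{\left(O,f \right)} = 8 \sqrt{55 + f}$
$\sqrt{\frac{-21380 - 13783}{-1225 - 6299} + H{\left(-49,-196 \right)}} = \sqrt{\frac{-21380 - 13783}{-1225 - 6299} + 8 \sqrt{55 - 196}} = \sqrt{- \frac{35163}{-7524} + 8 \sqrt{-141}} = \sqrt{\left(-35163\right) \left(- \frac{1}{7524}\right) + 8 i \sqrt{141}} = \sqrt{\frac{3907}{836} + 8 i \sqrt{141}}$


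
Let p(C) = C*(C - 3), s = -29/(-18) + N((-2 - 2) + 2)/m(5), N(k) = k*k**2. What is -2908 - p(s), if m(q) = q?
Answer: -23554531/8100 ≈ -2908.0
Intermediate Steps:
N(k) = k**3
s = 1/90 (s = -29/(-18) + ((-2 - 2) + 2)**3/5 = -29*(-1/18) + (-4 + 2)**3*(1/5) = 29/18 + (-2)**3*(1/5) = 29/18 - 8*1/5 = 29/18 - 8/5 = 1/90 ≈ 0.011111)
p(C) = C*(-3 + C)
-2908 - p(s) = -2908 - (-3 + 1/90)/90 = -2908 - (-269)/(90*90) = -2908 - 1*(-269/8100) = -2908 + 269/8100 = -23554531/8100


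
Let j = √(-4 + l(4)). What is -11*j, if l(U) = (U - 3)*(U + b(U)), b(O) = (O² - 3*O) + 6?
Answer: -11*√10 ≈ -34.785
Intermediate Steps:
b(O) = 6 + O² - 3*O
l(U) = (-3 + U)*(6 + U² - 2*U) (l(U) = (U - 3)*(U + (6 + U² - 3*U)) = (-3 + U)*(6 + U² - 2*U))
j = √10 (j = √(-4 + (-18 + 4³ - 5*4² + 12*4)) = √(-4 + (-18 + 64 - 5*16 + 48)) = √(-4 + (-18 + 64 - 80 + 48)) = √(-4 + 14) = √10 ≈ 3.1623)
-11*j = -11*√10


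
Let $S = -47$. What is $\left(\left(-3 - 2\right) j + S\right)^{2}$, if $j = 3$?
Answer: $3844$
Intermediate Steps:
$\left(\left(-3 - 2\right) j + S\right)^{2} = \left(\left(-3 - 2\right) 3 - 47\right)^{2} = \left(\left(-5\right) 3 - 47\right)^{2} = \left(-15 - 47\right)^{2} = \left(-62\right)^{2} = 3844$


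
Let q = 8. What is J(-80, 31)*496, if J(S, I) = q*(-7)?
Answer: -27776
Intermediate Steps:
J(S, I) = -56 (J(S, I) = 8*(-7) = -56)
J(-80, 31)*496 = -56*496 = -27776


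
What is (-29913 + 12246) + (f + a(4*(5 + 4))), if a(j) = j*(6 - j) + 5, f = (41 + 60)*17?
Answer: -17025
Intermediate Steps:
f = 1717 (f = 101*17 = 1717)
a(j) = 5 + j*(6 - j)
(-29913 + 12246) + (f + a(4*(5 + 4))) = (-29913 + 12246) + (1717 + (5 - (4*(5 + 4))² + 6*(4*(5 + 4)))) = -17667 + (1717 + (5 - (4*9)² + 6*(4*9))) = -17667 + (1717 + (5 - 1*36² + 6*36)) = -17667 + (1717 + (5 - 1*1296 + 216)) = -17667 + (1717 + (5 - 1296 + 216)) = -17667 + (1717 - 1075) = -17667 + 642 = -17025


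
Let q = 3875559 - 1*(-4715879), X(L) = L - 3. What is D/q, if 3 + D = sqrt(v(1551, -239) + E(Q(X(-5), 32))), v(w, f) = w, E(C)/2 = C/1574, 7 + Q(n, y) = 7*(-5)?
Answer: -3/8591438 + sqrt(960608265)/6761461706 ≈ 4.2347e-6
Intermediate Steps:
X(L) = -3 + L
Q(n, y) = -42 (Q(n, y) = -7 + 7*(-5) = -7 - 35 = -42)
E(C) = C/787 (E(C) = 2*(C/1574) = C/787)
q = 8591438 (q = 3875559 + 4715879 = 8591438)
D = -3 + sqrt(960608265)/787 (D = -3 + sqrt(1551 + (1/787)*(-42)) = -3 + sqrt(1551 - 42/787) = -3 + sqrt(1220595/787) = -3 + sqrt(960608265)/787 ≈ 36.382)
D/q = (-3 + sqrt(960608265)/787)/8591438 = (-3 + sqrt(960608265)/787)*(1/8591438) = -3/8591438 + sqrt(960608265)/6761461706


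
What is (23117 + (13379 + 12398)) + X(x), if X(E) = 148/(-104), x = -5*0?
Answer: 1271207/26 ≈ 48893.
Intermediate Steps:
x = 0
X(E) = -37/26 (X(E) = 148*(-1/104) = -37/26)
(23117 + (13379 + 12398)) + X(x) = (23117 + (13379 + 12398)) - 37/26 = (23117 + 25777) - 37/26 = 48894 - 37/26 = 1271207/26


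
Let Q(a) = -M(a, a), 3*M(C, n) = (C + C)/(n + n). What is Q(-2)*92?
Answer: -92/3 ≈ -30.667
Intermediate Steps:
M(C, n) = C/(3*n) (M(C, n) = ((C + C)/(n + n))/3 = ((2*C)/((2*n)))/3 = ((2*C)*(1/(2*n)))/3 = (C/n)/3 = C/(3*n))
Q(a) = -⅓ (Q(a) = -a/(3*a) = -1*⅓ = -⅓)
Q(-2)*92 = -⅓*92 = -92/3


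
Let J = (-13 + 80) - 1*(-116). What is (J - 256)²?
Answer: 5329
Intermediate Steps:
J = 183 (J = 67 + 116 = 183)
(J - 256)² = (183 - 256)² = (-73)² = 5329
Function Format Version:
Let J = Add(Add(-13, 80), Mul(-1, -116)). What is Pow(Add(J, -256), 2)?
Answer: 5329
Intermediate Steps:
J = 183 (J = Add(67, 116) = 183)
Pow(Add(J, -256), 2) = Pow(Add(183, -256), 2) = Pow(-73, 2) = 5329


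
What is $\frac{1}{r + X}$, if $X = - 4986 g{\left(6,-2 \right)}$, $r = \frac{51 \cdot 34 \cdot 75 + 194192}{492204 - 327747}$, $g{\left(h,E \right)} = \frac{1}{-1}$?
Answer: $\frac{164457}{820306844} \approx 0.00020048$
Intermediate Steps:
$g{\left(h,E \right)} = -1$
$r = \frac{324242}{164457}$ ($r = \frac{1734 \cdot 75 + 194192}{164457} = \left(130050 + 194192\right) \frac{1}{164457} = 324242 \cdot \frac{1}{164457} = \frac{324242}{164457} \approx 1.9716$)
$X = 4986$ ($X = \left(-4986\right) \left(-1\right) = 4986$)
$\frac{1}{r + X} = \frac{1}{\frac{324242}{164457} + 4986} = \frac{1}{\frac{820306844}{164457}} = \frac{164457}{820306844}$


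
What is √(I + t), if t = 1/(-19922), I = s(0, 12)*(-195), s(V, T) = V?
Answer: I*√19922/19922 ≈ 0.0070849*I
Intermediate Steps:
I = 0 (I = 0*(-195) = 0)
t = -1/19922 ≈ -5.0196e-5
√(I + t) = √(0 - 1/19922) = √(-1/19922) = I*√19922/19922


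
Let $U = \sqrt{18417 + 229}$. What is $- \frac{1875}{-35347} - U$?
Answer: $\frac{1875}{35347} - \sqrt{18646} \approx -136.5$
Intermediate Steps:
$U = \sqrt{18646} \approx 136.55$
$- \frac{1875}{-35347} - U = - \frac{1875}{-35347} - \sqrt{18646} = \left(-1875\right) \left(- \frac{1}{35347}\right) - \sqrt{18646} = \frac{1875}{35347} - \sqrt{18646}$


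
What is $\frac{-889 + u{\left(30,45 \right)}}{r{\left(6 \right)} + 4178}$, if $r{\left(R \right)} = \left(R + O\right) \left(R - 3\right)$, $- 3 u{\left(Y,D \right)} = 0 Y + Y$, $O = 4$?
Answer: $- \frac{899}{4208} \approx -0.21364$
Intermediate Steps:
$u{\left(Y,D \right)} = - \frac{Y}{3}$ ($u{\left(Y,D \right)} = - \frac{0 Y + Y}{3} = - \frac{0 + Y}{3} = - \frac{Y}{3}$)
$r{\left(R \right)} = \left(-3 + R\right) \left(4 + R\right)$ ($r{\left(R \right)} = \left(R + 4\right) \left(R - 3\right) = \left(4 + R\right) \left(-3 + R\right) = \left(-3 + R\right) \left(4 + R\right)$)
$\frac{-889 + u{\left(30,45 \right)}}{r{\left(6 \right)} + 4178} = \frac{-889 - 10}{\left(-12 + 6 + 6^{2}\right) + 4178} = \frac{-889 - 10}{\left(-12 + 6 + 36\right) + 4178} = - \frac{899}{30 + 4178} = - \frac{899}{4208}$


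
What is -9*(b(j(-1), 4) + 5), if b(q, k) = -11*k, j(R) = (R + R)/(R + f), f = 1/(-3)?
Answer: 351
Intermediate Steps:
f = -1/3 ≈ -0.33333
j(R) = 2*R/(-1/3 + R) (j(R) = (R + R)/(R - 1/3) = (2*R)/(-1/3 + R) = 2*R/(-1/3 + R))
-9*(b(j(-1), 4) + 5) = -9*(-11*4 + 5) = -9*(-44 + 5) = -9*(-39) = 351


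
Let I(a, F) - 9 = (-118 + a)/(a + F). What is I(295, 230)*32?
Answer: 52288/175 ≈ 298.79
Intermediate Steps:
I(a, F) = 9 + (-118 + a)/(F + a) (I(a, F) = 9 + (-118 + a)/(a + F) = 9 + (-118 + a)/(F + a))
I(295, 230)*32 = ((-118 + 9*230 + 10*295)/(230 + 295))*32 = ((-118 + 2070 + 2950)/525)*32 = ((1/525)*4902)*32 = (1634/175)*32 = 52288/175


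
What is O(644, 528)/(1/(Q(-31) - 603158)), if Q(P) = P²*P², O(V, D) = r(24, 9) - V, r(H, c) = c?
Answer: -203430505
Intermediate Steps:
O(V, D) = 9 - V
Q(P) = P⁴
O(644, 528)/(1/(Q(-31) - 603158)) = (9 - 1*644)/(1/((-31)⁴ - 603158)) = (9 - 644)/(1/(923521 - 603158)) = -635/(1/320363) = -635/1/320363 = -635*320363 = -203430505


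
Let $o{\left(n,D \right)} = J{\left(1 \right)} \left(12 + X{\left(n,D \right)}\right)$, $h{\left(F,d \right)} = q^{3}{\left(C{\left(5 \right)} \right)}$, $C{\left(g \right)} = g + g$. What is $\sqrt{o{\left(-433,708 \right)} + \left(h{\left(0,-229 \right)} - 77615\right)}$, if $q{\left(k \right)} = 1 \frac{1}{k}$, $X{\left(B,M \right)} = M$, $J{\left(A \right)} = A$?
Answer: $\frac{i \sqrt{768949990}}{100} \approx 277.3 i$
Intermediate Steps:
$C{\left(g \right)} = 2 g$
$q{\left(k \right)} = \frac{1}{k}$
$h{\left(F,d \right)} = \frac{1}{1000}$ ($h{\left(F,d \right)} = \left(\frac{1}{2 \cdot 5}\right)^{3} = \left(\frac{1}{10}\right)^{3} = \frac{1}{1000}$)
$o{\left(n,D \right)} = 12 + D$ ($o{\left(n,D \right)} = 1 \left(12 + D\right) = 12 + D$)
$\sqrt{o{\left(-433,708 \right)} + \left(h{\left(0,-229 \right)} - 77615\right)} = \sqrt{\left(12 + 708\right) + \left(\frac{1}{1000} - 77615\right)} = \sqrt{720 - \frac{77614999}{1000}} = \sqrt{- \frac{76894999}{1000}} = \frac{i \sqrt{768949990}}{100}$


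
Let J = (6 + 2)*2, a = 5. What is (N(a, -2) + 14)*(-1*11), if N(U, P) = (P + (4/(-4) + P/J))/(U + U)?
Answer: -2409/16 ≈ -150.56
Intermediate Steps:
J = 16 (J = 8*2 = 16)
N(U, P) = (-1 + 17*P/16)/(2*U) (N(U, P) = (P + (4/(-4) + P/16))/(U + U) = (P + (4*(-¼) + P*(1/16)))/((2*U)) = (P + (-1 + P/16))*(1/(2*U)) = (-1 + 17*P/16)*(1/(2*U)) = (-1 + 17*P/16)/(2*U))
(N(a, -2) + 14)*(-1*11) = ((1/32)*(-16 + 17*(-2))/5 + 14)*(-1*11) = ((1/32)*(⅕)*(-16 - 34) + 14)*(-11) = ((1/32)*(⅕)*(-50) + 14)*(-11) = (-5/16 + 14)*(-11) = (219/16)*(-11) = -2409/16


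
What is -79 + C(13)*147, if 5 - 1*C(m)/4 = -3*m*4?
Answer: 94589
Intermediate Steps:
C(m) = 20 + 48*m (C(m) = 20 - 4*(-3*m)*4 = 20 - (-48)*m = 20 + 48*m)
-79 + C(13)*147 = -79 + (20 + 48*13)*147 = -79 + (20 + 624)*147 = -79 + 644*147 = -79 + 94668 = 94589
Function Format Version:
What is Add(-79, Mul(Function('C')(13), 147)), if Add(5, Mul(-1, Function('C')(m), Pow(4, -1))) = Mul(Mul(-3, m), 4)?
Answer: 94589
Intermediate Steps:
Function('C')(m) = Add(20, Mul(48, m)) (Function('C')(m) = Add(20, Mul(-4, Mul(Mul(-3, m), 4))) = Add(20, Mul(-4, Mul(-12, m))) = Add(20, Mul(48, m)))
Add(-79, Mul(Function('C')(13), 147)) = Add(-79, Mul(Add(20, Mul(48, 13)), 147)) = Add(-79, Mul(Add(20, 624), 147)) = Add(-79, Mul(644, 147)) = Add(-79, 94668) = 94589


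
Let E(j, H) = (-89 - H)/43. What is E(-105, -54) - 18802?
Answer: -808521/43 ≈ -18803.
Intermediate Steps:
E(j, H) = -89/43 - H/43 (E(j, H) = (-89 - H)*(1/43) = -89/43 - H/43)
E(-105, -54) - 18802 = (-89/43 - 1/43*(-54)) - 18802 = (-89/43 + 54/43) - 18802 = -35/43 - 18802 = -808521/43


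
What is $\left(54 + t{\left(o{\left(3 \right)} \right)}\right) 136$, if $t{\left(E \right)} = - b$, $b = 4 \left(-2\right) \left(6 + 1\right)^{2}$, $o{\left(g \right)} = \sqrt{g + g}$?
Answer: $60656$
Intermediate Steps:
$o{\left(g \right)} = \sqrt{2} \sqrt{g}$ ($o{\left(g \right)} = \sqrt{2 g} = \sqrt{2} \sqrt{g}$)
$b = -392$ ($b = - 8 \cdot 7^{2} = \left(-8\right) 49 = -392$)
$t{\left(E \right)} = 392$ ($t{\left(E \right)} = \left(-1\right) \left(-392\right) = 392$)
$\left(54 + t{\left(o{\left(3 \right)} \right)}\right) 136 = \left(54 + 392\right) 136 = 446 \cdot 136 = 60656$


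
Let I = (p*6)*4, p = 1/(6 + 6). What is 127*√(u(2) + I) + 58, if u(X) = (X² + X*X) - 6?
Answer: 312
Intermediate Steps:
p = 1/12 ≈ 0.083333
I = 2 (I = ((1/12)*6)*4 = (½)*4 = 2)
u(X) = -6 + 2*X² (u(X) = (X² + X²) - 6 = 2*X² - 6 = -6 + 2*X²)
127*√(u(2) + I) + 58 = 127*√((-6 + 2*2²) + 2) + 58 = 127*√((-6 + 2*4) + 2) + 58 = 127*√((-6 + 8) + 2) + 58 = 127*√(2 + 2) + 58 = 127*√4 + 58 = 127*2 + 58 = 254 + 58 = 312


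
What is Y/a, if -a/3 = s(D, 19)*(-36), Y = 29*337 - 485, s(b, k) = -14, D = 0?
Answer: -43/7 ≈ -6.1429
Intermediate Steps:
Y = 9288 (Y = 9773 - 485 = 9288)
a = -1512 (a = -(-42)*(-36) = -3*504 = -1512)
Y/a = 9288/(-1512) = 9288*(-1/1512) = -43/7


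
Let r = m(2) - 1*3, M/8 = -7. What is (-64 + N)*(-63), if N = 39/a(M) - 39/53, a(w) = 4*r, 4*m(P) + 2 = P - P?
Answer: 450909/106 ≈ 4253.9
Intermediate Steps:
M = -56 (M = 8*(-7) = -56)
m(P) = -1/2 (m(P) = -1/2 + (P - P)/4 = -1/2 + (1/4)*0 = -1/2 + 0 = -1/2)
r = -7/2 (r = -1/2 - 1*3 = -1/2 - 3 = -7/2 ≈ -3.5000)
a(w) = -14 (a(w) = 4*(-7/2) = -14)
N = -2613/742 (N = 39/(-14) - 39/53 = 39*(-1/14) - 39*1/53 = -39/14 - 39/53 = -2613/742 ≈ -3.5216)
(-64 + N)*(-63) = (-64 - 2613/742)*(-63) = -50101/742*(-63) = 450909/106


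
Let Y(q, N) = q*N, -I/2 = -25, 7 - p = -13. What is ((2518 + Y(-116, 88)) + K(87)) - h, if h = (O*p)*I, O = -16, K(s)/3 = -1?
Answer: 8307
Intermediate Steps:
p = 20 (p = 7 - 1*(-13) = 7 + 13 = 20)
K(s) = -3 (K(s) = 3*(-1) = -3)
I = 50 (I = -2*(-25) = 50)
Y(q, N) = N*q
h = -16000 (h = -16*20*50 = -320*50 = -16000)
((2518 + Y(-116, 88)) + K(87)) - h = ((2518 + 88*(-116)) - 3) - 1*(-16000) = ((2518 - 10208) - 3) + 16000 = (-7690 - 3) + 16000 = -7693 + 16000 = 8307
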